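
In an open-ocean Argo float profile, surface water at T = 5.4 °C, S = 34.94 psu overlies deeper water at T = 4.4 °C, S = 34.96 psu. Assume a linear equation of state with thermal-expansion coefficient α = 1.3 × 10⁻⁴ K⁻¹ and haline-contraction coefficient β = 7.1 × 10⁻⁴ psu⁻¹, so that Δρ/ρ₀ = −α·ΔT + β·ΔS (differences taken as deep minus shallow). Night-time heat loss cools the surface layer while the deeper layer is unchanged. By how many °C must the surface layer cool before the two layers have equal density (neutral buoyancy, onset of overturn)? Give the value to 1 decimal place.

1.1 °C

Neutral buoyancy requires Δρ = 0, i.e. −α(T_deep − T_surf′) + β(S_deep − S_surf) = 0.
T_surf′ = T_deep − (β/α)·ΔS = 4.4 − (7.1 × 10⁻⁴/1.3 × 10⁻⁴)·(+0.02) = 4.291 °C.
Cooling required: 5.4 − (4.291) = 1.109 °C.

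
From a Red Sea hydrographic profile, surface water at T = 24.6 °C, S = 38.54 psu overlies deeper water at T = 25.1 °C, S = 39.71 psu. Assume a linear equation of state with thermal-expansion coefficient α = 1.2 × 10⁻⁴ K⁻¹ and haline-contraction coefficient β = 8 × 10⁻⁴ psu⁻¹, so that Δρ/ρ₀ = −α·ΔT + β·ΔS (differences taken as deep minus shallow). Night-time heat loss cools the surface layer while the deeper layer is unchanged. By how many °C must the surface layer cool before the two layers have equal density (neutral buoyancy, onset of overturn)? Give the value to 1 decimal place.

7.3 °C

Neutral buoyancy requires Δρ = 0, i.e. −α(T_deep − T_surf′) + β(S_deep − S_surf) = 0.
T_surf′ = T_deep − (β/α)·ΔS = 25.1 − (8 × 10⁻⁴/1.2 × 10⁻⁴)·(+1.17) = 17.300 °C.
Cooling required: 24.6 − (17.300) = 7.300 °C.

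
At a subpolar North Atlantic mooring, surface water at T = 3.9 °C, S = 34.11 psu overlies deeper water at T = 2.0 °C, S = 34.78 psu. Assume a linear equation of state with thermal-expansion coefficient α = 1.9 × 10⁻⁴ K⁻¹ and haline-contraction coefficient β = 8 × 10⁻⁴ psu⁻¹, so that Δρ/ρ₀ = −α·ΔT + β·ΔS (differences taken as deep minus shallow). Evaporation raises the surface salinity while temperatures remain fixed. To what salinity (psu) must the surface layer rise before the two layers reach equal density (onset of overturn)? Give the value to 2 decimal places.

35.23 psu

Neutral buoyancy requires −α(T_deep − T_surf) + β(S_deep − S_surf′) = 0.
S_surf′ = S_deep − (α/β)·ΔT = 34.78 − (1.9 × 10⁻⁴/8 × 10⁻⁴)·(-1.9) = 35.2313 psu.
Increase required: 35.2313 − 34.11 = 1.1213 psu.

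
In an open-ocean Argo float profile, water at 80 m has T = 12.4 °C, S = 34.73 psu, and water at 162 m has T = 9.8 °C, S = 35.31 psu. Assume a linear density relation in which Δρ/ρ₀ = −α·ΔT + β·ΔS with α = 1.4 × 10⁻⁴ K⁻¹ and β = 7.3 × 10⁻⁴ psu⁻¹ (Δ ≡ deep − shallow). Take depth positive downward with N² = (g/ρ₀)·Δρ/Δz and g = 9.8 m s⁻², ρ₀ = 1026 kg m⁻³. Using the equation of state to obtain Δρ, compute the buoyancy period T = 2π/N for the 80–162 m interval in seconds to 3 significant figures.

648 s

ΔT = -2.6 K, ΔS = +0.58 psu (deep − shallow).
Δρ/ρ₀ = −αΔT + βΔS = 3.64 × 10⁻⁴ + 4.234 × 10⁻⁴ = 7.874 × 10⁻⁴, so Δρ ≈ 0.8079 kg m⁻³.
N² = (g/ρ₀)·Δρ/Δz = g·(Δρ/ρ₀)/Δz = 9.8 × 7.874 × 10⁻⁴ / 82 = 9.4104 × 10⁻⁵ s⁻².
N = √(9.4104 × 10⁻⁵) = 9.7007 × 10⁻³ rad s⁻¹ → T = 2π/N = 647.70 s ≈ 648 s.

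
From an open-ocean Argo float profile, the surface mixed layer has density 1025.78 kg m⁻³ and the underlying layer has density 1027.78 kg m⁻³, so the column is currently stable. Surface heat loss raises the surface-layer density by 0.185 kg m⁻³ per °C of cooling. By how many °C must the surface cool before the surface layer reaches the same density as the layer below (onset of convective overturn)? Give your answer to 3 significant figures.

10.8 °C

Density deficit of the surface layer: 1027.78 − 1025.78 = 2.0 kg m⁻³.
Required change = 2.0 / 0.185 = 10.8 °C.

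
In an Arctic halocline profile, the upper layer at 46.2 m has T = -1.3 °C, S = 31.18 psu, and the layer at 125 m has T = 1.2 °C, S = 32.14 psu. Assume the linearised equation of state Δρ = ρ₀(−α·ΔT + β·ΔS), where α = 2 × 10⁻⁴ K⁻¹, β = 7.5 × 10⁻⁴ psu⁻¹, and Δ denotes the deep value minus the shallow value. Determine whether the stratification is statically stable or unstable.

ΔT = 1.2 − -1.3 = +2.5 K and ΔS = 32.14 − 31.18 = +0.96 psu (deep − shallow).
−αΔT = -5.00 × 10⁻⁴; βΔS = 7.20 × 10⁻⁴; sum Δρ/ρ₀ = 2.20 × 10⁻⁴.
Δρ/ρ₀ > 0, so Δρ > 0: deeper water is denser → statically stable.

stable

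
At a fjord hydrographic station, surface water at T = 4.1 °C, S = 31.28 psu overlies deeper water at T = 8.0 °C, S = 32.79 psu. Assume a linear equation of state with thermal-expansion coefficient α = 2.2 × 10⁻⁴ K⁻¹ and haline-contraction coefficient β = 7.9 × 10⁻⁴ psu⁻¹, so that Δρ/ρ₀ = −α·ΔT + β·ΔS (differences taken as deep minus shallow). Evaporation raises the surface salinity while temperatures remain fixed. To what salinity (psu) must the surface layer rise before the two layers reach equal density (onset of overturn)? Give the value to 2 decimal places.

31.70 psu

Neutral buoyancy requires −α(T_deep − T_surf) + β(S_deep − S_surf′) = 0.
S_surf′ = S_deep − (α/β)·ΔT = 32.79 − (2.2 × 10⁻⁴/7.9 × 10⁻⁴)·(+3.9) = 31.7039 psu.
Increase required: 31.7039 − 31.28 = 0.4239 psu.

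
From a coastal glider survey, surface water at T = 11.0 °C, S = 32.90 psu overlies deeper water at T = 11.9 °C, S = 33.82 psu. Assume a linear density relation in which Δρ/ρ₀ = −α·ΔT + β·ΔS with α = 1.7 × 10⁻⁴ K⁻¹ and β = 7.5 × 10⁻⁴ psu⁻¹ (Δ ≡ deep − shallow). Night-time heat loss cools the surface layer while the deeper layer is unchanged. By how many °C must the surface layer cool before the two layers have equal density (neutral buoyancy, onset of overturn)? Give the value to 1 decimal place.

3.2 °C

Neutral buoyancy requires Δρ = 0, i.e. −α(T_deep − T_surf′) + β(S_deep − S_surf) = 0.
T_surf′ = T_deep − (β/α)·ΔS = 11.9 − (7.5 × 10⁻⁴/1.7 × 10⁻⁴)·(+0.92) = 7.841 °C.
Cooling required: 11.0 − (7.841) = 3.159 °C.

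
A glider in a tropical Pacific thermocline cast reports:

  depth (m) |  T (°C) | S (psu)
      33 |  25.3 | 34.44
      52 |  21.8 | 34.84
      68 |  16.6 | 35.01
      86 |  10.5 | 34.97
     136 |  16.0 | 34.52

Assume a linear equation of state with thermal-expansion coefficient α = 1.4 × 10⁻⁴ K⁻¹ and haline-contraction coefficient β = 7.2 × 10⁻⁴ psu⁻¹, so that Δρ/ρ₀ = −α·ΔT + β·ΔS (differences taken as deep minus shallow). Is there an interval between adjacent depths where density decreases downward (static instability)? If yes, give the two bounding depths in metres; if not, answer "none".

Evaluate Δρ/ρ₀ = −αΔT + βΔS across each adjacent pair:
  33–52 m: −αΔT+βΔS = −(1.4 × 10⁻⁴)(-3.5)+(7.2 × 10⁻⁴)(+0.40) = 7.8 × 10⁻⁴ → stable
  52–68 m: −αΔT+βΔS = −(1.4 × 10⁻⁴)(-5.2)+(7.2 × 10⁻⁴)(+0.17) = 8.5 × 10⁻⁴ → stable
  68–86 m: −αΔT+βΔS = −(1.4 × 10⁻⁴)(-6.1)+(7.2 × 10⁻⁴)(-0.04) = 8.3 × 10⁻⁴ → stable
  86–136 m: −αΔT+βΔS = −(1.4 × 10⁻⁴)(+5.5)+(7.2 × 10⁻⁴)(-0.45) = -1.1 × 10⁻³ → UNSTABLE
The 86–136 m interval has Δρ < 0: lighter water underlies denser water.

86–136 m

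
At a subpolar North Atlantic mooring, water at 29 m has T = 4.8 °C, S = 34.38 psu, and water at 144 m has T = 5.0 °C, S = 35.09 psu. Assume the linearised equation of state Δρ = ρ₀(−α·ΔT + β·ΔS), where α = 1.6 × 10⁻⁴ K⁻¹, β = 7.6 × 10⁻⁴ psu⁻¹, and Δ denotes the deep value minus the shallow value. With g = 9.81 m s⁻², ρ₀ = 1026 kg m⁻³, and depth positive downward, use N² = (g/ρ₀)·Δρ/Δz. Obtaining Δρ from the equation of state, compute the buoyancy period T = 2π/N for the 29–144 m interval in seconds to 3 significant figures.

955 s

ΔT = +0.2 K, ΔS = +0.71 psu (deep − shallow).
Δρ/ρ₀ = −αΔT + βΔS = -3.20 × 10⁻⁵ + 5.396 × 10⁻⁴ = 5.076 × 10⁻⁴, so Δρ ≈ 0.5208 kg m⁻³.
N² = (g/ρ₀)·Δρ/Δz = g·(Δρ/ρ₀)/Δz = 9.81 × 5.076 × 10⁻⁴ / 115 = 4.3300 × 10⁻⁵ s⁻².
N = √(4.3300 × 10⁻⁵) = 6.5803 × 10⁻³ rad s⁻¹ → T = 2π/N = 954.85 s ≈ 955 s.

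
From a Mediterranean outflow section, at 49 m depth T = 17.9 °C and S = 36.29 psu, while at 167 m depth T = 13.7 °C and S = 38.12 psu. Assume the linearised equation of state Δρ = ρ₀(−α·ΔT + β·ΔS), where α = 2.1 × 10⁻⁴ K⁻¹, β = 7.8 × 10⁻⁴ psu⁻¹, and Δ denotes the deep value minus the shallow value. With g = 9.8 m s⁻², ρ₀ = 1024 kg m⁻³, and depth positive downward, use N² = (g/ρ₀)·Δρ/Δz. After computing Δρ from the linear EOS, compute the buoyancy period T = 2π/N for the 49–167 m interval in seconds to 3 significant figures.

ΔT = -4.2 K, ΔS = +1.83 psu (deep − shallow).
Δρ/ρ₀ = −αΔT + βΔS = 8.82 × 10⁻⁴ + 1.4274 × 10⁻³ = 2.3094 × 10⁻³, so Δρ ≈ 2.365 kg m⁻³.
N² = (g/ρ₀)·Δρ/Δz = g·(Δρ/ρ₀)/Δz = 9.8 × 2.3094 × 10⁻³ / 118 = 1.9180 × 10⁻⁴ s⁻².
N = √(1.9180 × 10⁻⁴) = 0.013849 rad s⁻¹ → T = 2π/N = 453.69 s ≈ 454 s.

454 s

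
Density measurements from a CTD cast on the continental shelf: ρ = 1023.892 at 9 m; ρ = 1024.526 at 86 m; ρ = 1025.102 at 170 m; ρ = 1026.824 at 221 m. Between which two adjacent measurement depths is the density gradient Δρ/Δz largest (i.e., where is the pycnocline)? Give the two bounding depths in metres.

Compute the density gradient over each adjacent pair:
  9–86 m: Δρ/Δz = 0.634/77 = 8.2 × 10⁻³ kg m⁻⁴
  86–170 m: Δρ/Δz = 0.576/84 = 6.9 × 10⁻³ kg m⁻⁴
  170–221 m: Δρ/Δz = 1.722/51 = 0.034 kg m⁻⁴
The largest gradient is in the 170–221 m interval — the pycnocline.

170–221 m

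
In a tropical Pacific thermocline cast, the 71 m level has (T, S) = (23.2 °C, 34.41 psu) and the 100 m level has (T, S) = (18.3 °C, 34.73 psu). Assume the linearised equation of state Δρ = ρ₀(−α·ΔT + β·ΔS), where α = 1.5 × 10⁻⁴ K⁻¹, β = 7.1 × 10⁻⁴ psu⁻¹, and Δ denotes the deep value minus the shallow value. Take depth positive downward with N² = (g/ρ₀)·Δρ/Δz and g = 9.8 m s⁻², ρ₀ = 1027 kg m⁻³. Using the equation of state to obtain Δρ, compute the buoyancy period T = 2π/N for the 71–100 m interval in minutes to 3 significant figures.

ΔT = -4.9 K, ΔS = +0.32 psu (deep − shallow).
Δρ/ρ₀ = −αΔT + βΔS = 7.35 × 10⁻⁴ + 2.272 × 10⁻⁴ = 9.622 × 10⁻⁴, so Δρ ≈ 0.9882 kg m⁻³.
N² = (g/ρ₀)·Δρ/Δz = g·(Δρ/ρ₀)/Δz = 9.8 × 9.622 × 10⁻⁴ / 29 = 3.2516 × 10⁻⁴ s⁻².
N = √(3.2516 × 10⁻⁴) = 0.018032 rad s⁻¹ → T = 2π/N = 348.45 s = 5.8075 min ≈ 5.81 min.

5.81 min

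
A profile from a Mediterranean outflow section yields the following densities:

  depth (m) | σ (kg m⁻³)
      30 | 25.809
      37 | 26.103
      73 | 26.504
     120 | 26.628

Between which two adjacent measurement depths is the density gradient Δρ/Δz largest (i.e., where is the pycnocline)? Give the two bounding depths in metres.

Compute the density gradient over each adjacent pair:
  30–37 m: Δρ/Δz = 0.294/7 = 0.042 kg m⁻⁴
  37–73 m: Δρ/Δz = 0.401/36 = 0.011 kg m⁻⁴
  73–120 m: Δρ/Δz = 0.124/47 = 2.6 × 10⁻³ kg m⁻⁴
The largest gradient is in the 30–37 m interval — the pycnocline.

30–37 m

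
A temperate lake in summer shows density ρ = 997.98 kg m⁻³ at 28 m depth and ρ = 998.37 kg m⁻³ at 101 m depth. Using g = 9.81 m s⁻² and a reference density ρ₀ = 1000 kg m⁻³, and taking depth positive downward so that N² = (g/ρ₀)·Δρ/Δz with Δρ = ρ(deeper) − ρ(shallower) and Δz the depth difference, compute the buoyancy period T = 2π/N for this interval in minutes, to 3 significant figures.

14.5 min

Δρ = 998.37 − 997.98 = 0.39 kg m⁻³ over Δz = 101 − 28 = 73 m.
N² = (9.81/1000) × (0.39/73) = 5.2410 × 10⁻⁵ s⁻².
N = √(5.2410 × 10⁻⁵) = 7.2395 × 10⁻³ rad s⁻¹, so T = 2π/N = 867.90 s = 14.465 min ≈ 14.5 min.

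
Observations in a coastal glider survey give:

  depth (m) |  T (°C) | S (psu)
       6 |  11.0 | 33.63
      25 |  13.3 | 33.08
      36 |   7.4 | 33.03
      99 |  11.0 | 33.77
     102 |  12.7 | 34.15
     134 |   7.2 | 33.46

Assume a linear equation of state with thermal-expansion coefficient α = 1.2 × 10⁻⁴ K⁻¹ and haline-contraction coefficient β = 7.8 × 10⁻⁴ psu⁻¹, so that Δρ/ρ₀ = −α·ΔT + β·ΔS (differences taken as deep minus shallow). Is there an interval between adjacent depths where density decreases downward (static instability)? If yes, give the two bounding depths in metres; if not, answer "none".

6–25 m

Evaluate Δρ/ρ₀ = −αΔT + βΔS across each adjacent pair:
  6–25 m: −αΔT+βΔS = −(1.2 × 10⁻⁴)(+2.3)+(7.8 × 10⁻⁴)(-0.55) = -7.1 × 10⁻⁴ → UNSTABLE
  25–36 m: −αΔT+βΔS = −(1.2 × 10⁻⁴)(-5.9)+(7.8 × 10⁻⁴)(-0.05) = 6.7 × 10⁻⁴ → stable
  36–99 m: −αΔT+βΔS = −(1.2 × 10⁻⁴)(+3.6)+(7.8 × 10⁻⁴)(+0.74) = 1.5 × 10⁻⁴ → stable
  99–102 m: −αΔT+βΔS = −(1.2 × 10⁻⁴)(+1.7)+(7.8 × 10⁻⁴)(+0.38) = 9.2 × 10⁻⁵ → stable
  102–134 m: −αΔT+βΔS = −(1.2 × 10⁻⁴)(-5.5)+(7.8 × 10⁻⁴)(-0.69) = 1.2 × 10⁻⁴ → stable
The 6–25 m interval has Δρ < 0: lighter water underlies denser water.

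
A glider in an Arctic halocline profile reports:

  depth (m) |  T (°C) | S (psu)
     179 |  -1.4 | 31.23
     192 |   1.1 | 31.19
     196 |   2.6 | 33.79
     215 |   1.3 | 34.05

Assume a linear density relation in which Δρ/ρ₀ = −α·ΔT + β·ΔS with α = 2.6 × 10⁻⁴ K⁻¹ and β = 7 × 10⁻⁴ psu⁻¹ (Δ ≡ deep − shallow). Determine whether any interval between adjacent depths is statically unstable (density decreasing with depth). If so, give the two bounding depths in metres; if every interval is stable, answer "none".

Evaluate Δρ/ρ₀ = −αΔT + βΔS across each adjacent pair:
  179–192 m: −αΔT+βΔS = −(2.6 × 10⁻⁴)(+2.5)+(7 × 10⁻⁴)(-0.04) = -6.8 × 10⁻⁴ → UNSTABLE
  192–196 m: −αΔT+βΔS = −(2.6 × 10⁻⁴)(+1.5)+(7 × 10⁻⁴)(+2.60) = 1.4 × 10⁻³ → stable
  196–215 m: −αΔT+βΔS = −(2.6 × 10⁻⁴)(-1.3)+(7 × 10⁻⁴)(+0.26) = 5.2 × 10⁻⁴ → stable
The 179–192 m interval has Δρ < 0: lighter water underlies denser water.

179–192 m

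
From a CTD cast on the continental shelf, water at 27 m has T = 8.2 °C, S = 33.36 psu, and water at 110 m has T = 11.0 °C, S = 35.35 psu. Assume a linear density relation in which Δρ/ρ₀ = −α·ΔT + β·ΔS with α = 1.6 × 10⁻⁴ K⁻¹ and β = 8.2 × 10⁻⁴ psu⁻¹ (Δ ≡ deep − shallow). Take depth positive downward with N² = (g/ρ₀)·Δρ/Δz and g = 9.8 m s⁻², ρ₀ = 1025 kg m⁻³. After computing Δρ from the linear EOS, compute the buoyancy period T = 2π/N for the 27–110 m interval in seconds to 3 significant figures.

531 s

ΔT = +2.8 K, ΔS = +1.99 psu (deep − shallow).
Δρ/ρ₀ = −αΔT + βΔS = -4.48 × 10⁻⁴ + 1.6318 × 10⁻³ = 1.1838 × 10⁻³, so Δρ ≈ 1.213 kg m⁻³.
N² = (g/ρ₀)·Δρ/Δz = g·(Δρ/ρ₀)/Δz = 9.8 × 1.1838 × 10⁻³ / 83 = 1.3977 × 10⁻⁴ s⁻².
N = √(1.3977 × 10⁻⁴) = 0.011822 rad s⁻¹ → T = 2π/N = 531.48 s ≈ 531 s.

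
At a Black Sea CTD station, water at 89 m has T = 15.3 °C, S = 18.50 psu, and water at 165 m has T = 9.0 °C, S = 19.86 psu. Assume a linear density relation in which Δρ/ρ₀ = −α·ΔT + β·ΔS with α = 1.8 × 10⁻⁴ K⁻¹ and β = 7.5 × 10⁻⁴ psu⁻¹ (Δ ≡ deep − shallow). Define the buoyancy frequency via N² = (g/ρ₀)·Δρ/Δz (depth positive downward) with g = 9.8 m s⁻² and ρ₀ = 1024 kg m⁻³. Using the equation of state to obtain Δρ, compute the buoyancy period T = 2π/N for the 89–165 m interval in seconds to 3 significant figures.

ΔT = -6.3 K, ΔS = +1.36 psu (deep − shallow).
Δρ/ρ₀ = −αΔT + βΔS = 1.134 × 10⁻³ + 1.02 × 10⁻³ = 2.154 × 10⁻³, so Δρ ≈ 2.206 kg m⁻³.
N² = (g/ρ₀)·Δρ/Δz = g·(Δρ/ρ₀)/Δz = 9.8 × 2.154 × 10⁻³ / 76 = 2.7775 × 10⁻⁴ s⁻².
N = √(2.7775 × 10⁻⁴) = 0.016666 rad s⁻¹ → T = 2π/N = 377.01 s ≈ 377 s.

377 s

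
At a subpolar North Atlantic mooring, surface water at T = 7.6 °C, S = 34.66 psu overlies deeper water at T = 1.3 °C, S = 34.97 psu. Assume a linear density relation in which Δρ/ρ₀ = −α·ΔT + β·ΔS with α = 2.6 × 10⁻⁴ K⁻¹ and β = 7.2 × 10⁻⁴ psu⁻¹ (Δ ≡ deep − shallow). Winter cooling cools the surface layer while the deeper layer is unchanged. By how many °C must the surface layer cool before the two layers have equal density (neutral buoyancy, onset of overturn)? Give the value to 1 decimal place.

Neutral buoyancy requires Δρ = 0, i.e. −α(T_deep − T_surf′) + β(S_deep − S_surf) = 0.
T_surf′ = T_deep − (β/α)·ΔS = 1.3 − (7.2 × 10⁻⁴/2.6 × 10⁻⁴)·(+0.31) = 0.442 °C.
Cooling required: 7.6 − (0.442) = 7.158 °C.

7.2 °C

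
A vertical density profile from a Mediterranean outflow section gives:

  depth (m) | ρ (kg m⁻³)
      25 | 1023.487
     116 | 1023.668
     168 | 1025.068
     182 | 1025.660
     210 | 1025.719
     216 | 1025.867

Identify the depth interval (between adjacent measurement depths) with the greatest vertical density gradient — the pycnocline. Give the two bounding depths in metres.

168–182 m

Compute the density gradient over each adjacent pair:
  25–116 m: Δρ/Δz = 0.181/91 = 2.0 × 10⁻³ kg m⁻⁴
  116–168 m: Δρ/Δz = 1.400/52 = 0.027 kg m⁻⁴
  168–182 m: Δρ/Δz = 0.592/14 = 0.042 kg m⁻⁴
  182–210 m: Δρ/Δz = 0.059/28 = 2.1 × 10⁻³ kg m⁻⁴
  210–216 m: Δρ/Δz = 0.148/6 = 0.025 kg m⁻⁴
The largest gradient is in the 168–182 m interval — the pycnocline.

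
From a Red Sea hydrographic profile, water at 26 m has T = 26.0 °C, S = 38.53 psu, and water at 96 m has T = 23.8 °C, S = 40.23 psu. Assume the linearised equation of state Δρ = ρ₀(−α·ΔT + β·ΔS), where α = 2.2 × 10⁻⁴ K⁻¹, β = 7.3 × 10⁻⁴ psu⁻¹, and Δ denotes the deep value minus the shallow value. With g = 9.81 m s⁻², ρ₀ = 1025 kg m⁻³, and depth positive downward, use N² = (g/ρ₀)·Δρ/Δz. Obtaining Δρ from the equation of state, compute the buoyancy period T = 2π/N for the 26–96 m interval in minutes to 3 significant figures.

6.74 min

ΔT = -2.2 K, ΔS = +1.70 psu (deep − shallow).
Δρ/ρ₀ = −αΔT + βΔS = 4.84 × 10⁻⁴ + 1.241 × 10⁻³ = 1.725 × 10⁻³, so Δρ ≈ 1.768 kg m⁻³.
N² = (g/ρ₀)·Δρ/Δz = g·(Δρ/ρ₀)/Δz = 9.81 × 1.725 × 10⁻³ / 70 = 2.4175 × 10⁻⁴ s⁻².
N = √(2.4175 × 10⁻⁴) = 0.015548 rad s⁻¹ → T = 2π/N = 404.12 s = 6.7353 min ≈ 6.74 min.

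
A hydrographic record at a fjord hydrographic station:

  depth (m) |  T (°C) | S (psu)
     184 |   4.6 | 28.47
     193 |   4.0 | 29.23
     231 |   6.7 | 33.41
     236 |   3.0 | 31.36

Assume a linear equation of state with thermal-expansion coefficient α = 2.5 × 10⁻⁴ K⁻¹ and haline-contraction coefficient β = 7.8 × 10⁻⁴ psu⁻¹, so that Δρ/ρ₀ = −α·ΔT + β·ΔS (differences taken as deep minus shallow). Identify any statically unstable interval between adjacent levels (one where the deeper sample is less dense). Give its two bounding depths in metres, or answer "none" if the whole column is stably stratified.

231–236 m

Evaluate Δρ/ρ₀ = −αΔT + βΔS across each adjacent pair:
  184–193 m: −αΔT+βΔS = −(2.5 × 10⁻⁴)(-0.6)+(7.8 × 10⁻⁴)(+0.76) = 7.4 × 10⁻⁴ → stable
  193–231 m: −αΔT+βΔS = −(2.5 × 10⁻⁴)(+2.7)+(7.8 × 10⁻⁴)(+4.18) = 2.6 × 10⁻³ → stable
  231–236 m: −αΔT+βΔS = −(2.5 × 10⁻⁴)(-3.7)+(7.8 × 10⁻⁴)(-2.05) = -6.7 × 10⁻⁴ → UNSTABLE
The 231–236 m interval has Δρ < 0: lighter water underlies denser water.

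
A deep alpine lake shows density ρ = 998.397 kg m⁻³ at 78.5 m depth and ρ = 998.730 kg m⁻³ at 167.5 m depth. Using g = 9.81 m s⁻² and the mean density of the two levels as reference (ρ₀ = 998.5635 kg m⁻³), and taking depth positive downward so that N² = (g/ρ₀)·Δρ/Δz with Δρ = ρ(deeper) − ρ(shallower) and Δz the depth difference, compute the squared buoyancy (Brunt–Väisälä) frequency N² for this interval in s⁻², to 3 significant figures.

Δρ = 998.730 − 998.397 = 0.333 kg m⁻³ over Δz = 167.5 − 78.5 = 89 m.
N² = (9.81/998.5635) × (0.333/89) = 3.6758 × 10⁻⁵ s⁻² ≈ 3.68 × 10⁻⁵ s⁻².

3.68 × 10⁻⁵ s⁻²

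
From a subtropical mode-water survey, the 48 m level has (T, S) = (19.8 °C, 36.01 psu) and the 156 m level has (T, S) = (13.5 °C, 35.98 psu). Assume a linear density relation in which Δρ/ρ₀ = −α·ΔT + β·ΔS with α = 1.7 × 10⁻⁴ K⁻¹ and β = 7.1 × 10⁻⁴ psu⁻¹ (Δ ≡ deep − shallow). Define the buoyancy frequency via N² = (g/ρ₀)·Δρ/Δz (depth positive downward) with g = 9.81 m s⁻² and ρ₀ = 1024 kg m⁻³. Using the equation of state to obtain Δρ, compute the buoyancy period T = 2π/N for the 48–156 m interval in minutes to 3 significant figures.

ΔT = -6.3 K, ΔS = -0.03 psu (deep − shallow).
Δρ/ρ₀ = −αΔT + βΔS = 1.071 × 10⁻³ − 2.13 × 10⁻⁵ = 1.0497 × 10⁻³, so Δρ ≈ 1.075 kg m⁻³.
N² = (g/ρ₀)·Δρ/Δz = g·(Δρ/ρ₀)/Δz = 9.81 × 1.0497 × 10⁻³ / 108 = 9.5348 × 10⁻⁵ s⁻².
N = √(9.5348 × 10⁻⁵) = 9.7646 × 10⁻³ rad s⁻¹ → T = 2π/N = 643.47 s = 10.725 min ≈ 10.7 min.

10.7 min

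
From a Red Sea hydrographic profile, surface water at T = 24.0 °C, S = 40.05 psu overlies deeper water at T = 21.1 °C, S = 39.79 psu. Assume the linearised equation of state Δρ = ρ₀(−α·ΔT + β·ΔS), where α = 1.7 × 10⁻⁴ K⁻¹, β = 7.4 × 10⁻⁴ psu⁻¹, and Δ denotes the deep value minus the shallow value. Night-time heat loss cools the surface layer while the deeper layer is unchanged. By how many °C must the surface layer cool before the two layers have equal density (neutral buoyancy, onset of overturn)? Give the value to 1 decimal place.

Neutral buoyancy requires Δρ = 0, i.e. −α(T_deep − T_surf′) + β(S_deep − S_surf) = 0.
T_surf′ = T_deep − (β/α)·ΔS = 21.1 − (7.4 × 10⁻⁴/1.7 × 10⁻⁴)·(-0.26) = 22.232 °C.
Cooling required: 24.0 − (22.232) = 1.768 °C.

1.8 °C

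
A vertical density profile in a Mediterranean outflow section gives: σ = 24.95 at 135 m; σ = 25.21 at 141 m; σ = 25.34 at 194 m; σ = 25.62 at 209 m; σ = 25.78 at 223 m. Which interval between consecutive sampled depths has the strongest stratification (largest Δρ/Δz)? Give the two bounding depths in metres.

Compute the density gradient over each adjacent pair:
  135–141 m: Δρ/Δz = 0.26/6 = 0.043 kg m⁻⁴
  141–194 m: Δρ/Δz = 0.13/53 = 2.5 × 10⁻³ kg m⁻⁴
  194–209 m: Δρ/Δz = 0.28/15 = 0.019 kg m⁻⁴
  209–223 m: Δρ/Δz = 0.16/14 = 0.011 kg m⁻⁴
The largest gradient is in the 135–141 m interval — the pycnocline.

135–141 m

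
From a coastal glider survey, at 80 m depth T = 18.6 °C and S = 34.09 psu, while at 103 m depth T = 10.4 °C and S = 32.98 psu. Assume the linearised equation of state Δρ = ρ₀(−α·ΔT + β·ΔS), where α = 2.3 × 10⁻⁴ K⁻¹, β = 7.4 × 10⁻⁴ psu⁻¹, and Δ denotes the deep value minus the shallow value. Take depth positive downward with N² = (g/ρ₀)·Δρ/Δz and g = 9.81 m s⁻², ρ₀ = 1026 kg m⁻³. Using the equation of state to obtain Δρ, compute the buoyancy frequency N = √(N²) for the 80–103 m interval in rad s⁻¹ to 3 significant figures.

ΔT = -8.2 K, ΔS = -1.11 psu (deep − shallow).
Δρ/ρ₀ = −αΔT + βΔS = 1.886 × 10⁻³ − 8.214 × 10⁻⁴ = 1.0646 × 10⁻³, so Δρ ≈ 1.092 kg m⁻³.
N² = (g/ρ₀)·Δρ/Δz = g·(Δρ/ρ₀)/Δz = 9.81 × 1.0646 × 10⁻³ / 23 = 4.5408 × 10⁻⁴ s⁻².
N = √(4.5408 × 10⁻⁴) = 0.021309 rad s⁻¹ ≈ 0.0213 rad s⁻¹.

0.0213 rad s⁻¹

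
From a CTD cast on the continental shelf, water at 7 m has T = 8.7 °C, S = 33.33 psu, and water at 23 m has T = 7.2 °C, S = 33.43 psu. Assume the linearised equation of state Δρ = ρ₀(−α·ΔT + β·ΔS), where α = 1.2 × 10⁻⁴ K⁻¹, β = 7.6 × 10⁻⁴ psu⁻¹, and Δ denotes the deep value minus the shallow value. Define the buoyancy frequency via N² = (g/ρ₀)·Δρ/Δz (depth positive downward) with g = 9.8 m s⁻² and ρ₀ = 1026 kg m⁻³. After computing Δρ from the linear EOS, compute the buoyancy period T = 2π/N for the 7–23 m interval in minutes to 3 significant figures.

ΔT = -1.5 K, ΔS = +0.10 psu (deep − shallow).
Δρ/ρ₀ = −αΔT + βΔS = 1.80 × 10⁻⁴ + 7.60 × 10⁻⁵ = 2.56 × 10⁻⁴, so Δρ ≈ 0.2627 kg m⁻³.
N² = (g/ρ₀)·Δρ/Δz = g·(Δρ/ρ₀)/Δz = 9.8 × 2.56 × 10⁻⁴ / 16 = 1.5680 × 10⁻⁴ s⁻².
N = √(1.5680 × 10⁻⁴) = 0.012522 rad s⁻¹ → T = 2π/N = 501.77 s = 8.3628 min ≈ 8.36 min.

8.36 min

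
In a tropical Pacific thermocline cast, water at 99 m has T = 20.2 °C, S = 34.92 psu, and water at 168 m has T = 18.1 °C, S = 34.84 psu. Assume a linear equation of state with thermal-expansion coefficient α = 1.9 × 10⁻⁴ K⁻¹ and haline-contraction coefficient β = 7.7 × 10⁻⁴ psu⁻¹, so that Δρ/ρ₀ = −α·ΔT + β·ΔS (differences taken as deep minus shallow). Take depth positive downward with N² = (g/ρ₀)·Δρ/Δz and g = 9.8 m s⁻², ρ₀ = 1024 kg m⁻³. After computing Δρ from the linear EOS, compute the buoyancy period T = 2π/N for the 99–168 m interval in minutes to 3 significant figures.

15.1 min

ΔT = -2.1 K, ΔS = -0.08 psu (deep − shallow).
Δρ/ρ₀ = −αΔT + βΔS = 3.99 × 10⁻⁴ − 6.16 × 10⁻⁵ = 3.374 × 10⁻⁴, so Δρ ≈ 0.3455 kg m⁻³.
N² = (g/ρ₀)·Δρ/Δz = g·(Δρ/ρ₀)/Δz = 9.8 × 3.374 × 10⁻⁴ / 69 = 4.7921 × 10⁻⁵ s⁻².
N = √(4.7921 × 10⁻⁵) = 6.9225 × 10⁻³ rad s⁻¹ → T = 2π/N = 907.65 s = 15.127 min ≈ 15.1 min.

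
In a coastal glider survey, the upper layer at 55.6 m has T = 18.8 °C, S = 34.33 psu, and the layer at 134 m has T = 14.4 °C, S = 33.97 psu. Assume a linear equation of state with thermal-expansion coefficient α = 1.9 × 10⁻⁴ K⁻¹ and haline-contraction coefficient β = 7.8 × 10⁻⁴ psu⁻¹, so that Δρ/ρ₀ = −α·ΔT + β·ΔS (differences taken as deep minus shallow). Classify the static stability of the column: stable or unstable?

ΔT = 14.4 − 18.8 = -4.4 K and ΔS = 33.97 − 34.33 = -0.36 psu (deep − shallow).
−αΔT = 8.36 × 10⁻⁴; βΔS = -2.808 × 10⁻⁴; sum Δρ/ρ₀ = 5.552 × 10⁻⁴.
Δρ/ρ₀ > 0, so Δρ > 0: deeper water is denser → statically stable.

stable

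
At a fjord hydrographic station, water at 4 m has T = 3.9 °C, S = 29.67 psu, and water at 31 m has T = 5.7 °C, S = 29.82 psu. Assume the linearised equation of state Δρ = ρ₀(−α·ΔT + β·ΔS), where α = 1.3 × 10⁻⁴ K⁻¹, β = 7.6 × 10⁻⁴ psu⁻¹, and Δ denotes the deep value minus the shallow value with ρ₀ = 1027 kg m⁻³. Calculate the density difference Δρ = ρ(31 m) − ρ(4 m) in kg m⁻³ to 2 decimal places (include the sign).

ΔT = +1.8 K, ΔS = +0.15 psu (deep − shallow).
Δρ/ρ₀ = −(1.3 × 10⁻⁴)(+1.8) + (7.6 × 10⁻⁴)(+0.15) = -1.20 × 10⁻⁴.
Δρ = 1027 × (-1.20 × 10⁻⁴) = -0.12 kg m⁻³.
Negative Δρ: lighter below, statically unstable.

-0.12 kg m⁻³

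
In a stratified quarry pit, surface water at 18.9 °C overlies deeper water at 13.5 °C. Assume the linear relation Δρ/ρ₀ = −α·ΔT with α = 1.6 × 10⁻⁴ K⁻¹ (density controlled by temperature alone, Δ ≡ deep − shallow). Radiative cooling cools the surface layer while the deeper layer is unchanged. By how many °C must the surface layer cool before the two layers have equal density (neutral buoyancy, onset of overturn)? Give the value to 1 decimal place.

With temperature the only control, equal density requires T_surf′ = T_deep.
T_surf′ = 13.5 °C.
Cooling required: 18.9 − 13.5 = 5.4 °C.

5.4 °C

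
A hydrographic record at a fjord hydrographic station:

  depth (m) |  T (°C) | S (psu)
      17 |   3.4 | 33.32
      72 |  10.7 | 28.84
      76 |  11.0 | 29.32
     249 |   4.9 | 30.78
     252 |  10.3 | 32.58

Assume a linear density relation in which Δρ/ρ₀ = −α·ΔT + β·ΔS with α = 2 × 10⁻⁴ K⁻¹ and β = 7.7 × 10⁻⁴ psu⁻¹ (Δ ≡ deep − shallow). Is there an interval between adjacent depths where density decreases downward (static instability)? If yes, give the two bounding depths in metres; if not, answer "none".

17–72 m

Evaluate Δρ/ρ₀ = −αΔT + βΔS across each adjacent pair:
  17–72 m: −αΔT+βΔS = −(2 × 10⁻⁴)(+7.3)+(7.7 × 10⁻⁴)(-4.48) = -4.9 × 10⁻³ → UNSTABLE
  72–76 m: −αΔT+βΔS = −(2 × 10⁻⁴)(+0.3)+(7.7 × 10⁻⁴)(+0.48) = 3.1 × 10⁻⁴ → stable
  76–249 m: −αΔT+βΔS = −(2 × 10⁻⁴)(-6.1)+(7.7 × 10⁻⁴)(+1.46) = 2.3 × 10⁻³ → stable
  249–252 m: −αΔT+βΔS = −(2 × 10⁻⁴)(+5.4)+(7.7 × 10⁻⁴)(+1.80) = 3.1 × 10⁻⁴ → stable
The 17–72 m interval has Δρ < 0: lighter water underlies denser water.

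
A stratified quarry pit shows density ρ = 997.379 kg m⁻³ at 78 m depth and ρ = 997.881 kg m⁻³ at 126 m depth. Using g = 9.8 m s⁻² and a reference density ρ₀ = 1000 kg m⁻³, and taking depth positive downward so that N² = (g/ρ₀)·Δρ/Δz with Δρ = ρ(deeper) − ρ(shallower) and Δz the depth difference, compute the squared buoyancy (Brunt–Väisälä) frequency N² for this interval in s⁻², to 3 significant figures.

1.02 × 10⁻⁴ s⁻²

Δρ = 997.881 − 997.379 = 0.502 kg m⁻³ over Δz = 126 − 78 = 48 m.
N² = (9.8/1000) × (0.502/48) = 1.0249 × 10⁻⁴ s⁻² ≈ 1.02 × 10⁻⁴ s⁻².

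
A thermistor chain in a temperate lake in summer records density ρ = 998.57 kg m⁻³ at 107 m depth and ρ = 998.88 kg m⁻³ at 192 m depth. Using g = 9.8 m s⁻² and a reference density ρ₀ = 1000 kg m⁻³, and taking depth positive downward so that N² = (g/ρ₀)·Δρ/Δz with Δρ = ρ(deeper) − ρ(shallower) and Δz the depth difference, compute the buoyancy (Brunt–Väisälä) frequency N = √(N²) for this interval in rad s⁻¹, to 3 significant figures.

Δρ = 998.88 − 998.57 = 0.31 kg m⁻³ over Δz = 192 − 107 = 85 m.
N² = (9.8/1000) × (0.31/85) = 3.5741 × 10⁻⁵ s⁻².
N = √(3.5741 × 10⁻⁵) = 5.9784 × 10⁻³ rad s⁻¹ ≈ 5.98 × 10⁻³ rad s⁻¹.

5.98 × 10⁻³ rad s⁻¹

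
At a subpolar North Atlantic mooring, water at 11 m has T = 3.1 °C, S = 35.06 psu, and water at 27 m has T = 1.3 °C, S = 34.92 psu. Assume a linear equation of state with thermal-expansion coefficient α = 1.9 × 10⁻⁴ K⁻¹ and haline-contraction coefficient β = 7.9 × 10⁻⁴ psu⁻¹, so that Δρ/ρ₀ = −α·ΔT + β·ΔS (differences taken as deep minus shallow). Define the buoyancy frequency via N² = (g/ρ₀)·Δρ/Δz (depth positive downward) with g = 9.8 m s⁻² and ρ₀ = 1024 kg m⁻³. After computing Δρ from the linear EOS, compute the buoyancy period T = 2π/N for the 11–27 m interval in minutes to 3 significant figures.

8.80 min

ΔT = -1.8 K, ΔS = -0.14 psu (deep − shallow).
Δρ/ρ₀ = −αΔT + βΔS = 3.42 × 10⁻⁴ − 1.106 × 10⁻⁴ = 2.314 × 10⁻⁴, so Δρ ≈ 0.2370 kg m⁻³.
N² = (g/ρ₀)·Δρ/Δz = g·(Δρ/ρ₀)/Δz = 9.8 × 2.314 × 10⁻⁴ / 16 = 1.4173 × 10⁻⁴ s⁻².
N = √(1.4173 × 10⁻⁴) = 0.011905 rad s⁻¹ → T = 2π/N = 527.78 s = 8.7963 min ≈ 8.80 min.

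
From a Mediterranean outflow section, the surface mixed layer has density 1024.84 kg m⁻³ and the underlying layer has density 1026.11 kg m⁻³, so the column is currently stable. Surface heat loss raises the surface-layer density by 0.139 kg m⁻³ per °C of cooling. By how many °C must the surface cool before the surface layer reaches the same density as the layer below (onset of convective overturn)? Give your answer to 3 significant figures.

9.14 °C

Density deficit of the surface layer: 1026.11 − 1024.84 = 1.27 kg m⁻³.
Required change = 1.27 / 0.139 = 9.14 °C.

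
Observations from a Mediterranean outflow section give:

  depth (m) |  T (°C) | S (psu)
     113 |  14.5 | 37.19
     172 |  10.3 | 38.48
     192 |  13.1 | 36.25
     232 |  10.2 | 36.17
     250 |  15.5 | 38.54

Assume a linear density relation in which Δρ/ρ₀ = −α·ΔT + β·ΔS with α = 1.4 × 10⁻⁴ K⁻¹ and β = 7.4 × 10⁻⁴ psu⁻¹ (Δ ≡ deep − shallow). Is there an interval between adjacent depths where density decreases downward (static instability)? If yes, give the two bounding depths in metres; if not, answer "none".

Evaluate Δρ/ρ₀ = −αΔT + βΔS across each adjacent pair:
  113–172 m: −αΔT+βΔS = −(1.4 × 10⁻⁴)(-4.2)+(7.4 × 10⁻⁴)(+1.29) = 1.5 × 10⁻³ → stable
  172–192 m: −αΔT+βΔS = −(1.4 × 10⁻⁴)(+2.8)+(7.4 × 10⁻⁴)(-2.23) = -2.0 × 10⁻³ → UNSTABLE
  192–232 m: −αΔT+βΔS = −(1.4 × 10⁻⁴)(-2.9)+(7.4 × 10⁻⁴)(-0.08) = 3.5 × 10⁻⁴ → stable
  232–250 m: −αΔT+βΔS = −(1.4 × 10⁻⁴)(+5.3)+(7.4 × 10⁻⁴)(+2.37) = 1.0 × 10⁻³ → stable
The 172–192 m interval has Δρ < 0: lighter water underlies denser water.

172–192 m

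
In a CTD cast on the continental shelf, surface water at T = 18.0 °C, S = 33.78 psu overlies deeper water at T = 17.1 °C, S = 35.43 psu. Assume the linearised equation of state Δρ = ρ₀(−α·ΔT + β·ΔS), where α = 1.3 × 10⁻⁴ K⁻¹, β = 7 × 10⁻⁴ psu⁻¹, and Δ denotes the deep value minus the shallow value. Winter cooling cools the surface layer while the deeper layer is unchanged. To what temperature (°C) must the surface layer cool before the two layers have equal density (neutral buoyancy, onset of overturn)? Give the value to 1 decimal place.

Neutral buoyancy requires Δρ = 0, i.e. −α(T_deep − T_surf′) + β(S_deep − S_surf) = 0.
T_surf′ = T_deep − (β/α)·ΔS = 17.1 − (7 × 10⁻⁴/1.3 × 10⁻⁴)·(+1.65) = 8.215 °C.
Cooling required: 18.0 − (8.215) = 9.785 °C.

8.2 °C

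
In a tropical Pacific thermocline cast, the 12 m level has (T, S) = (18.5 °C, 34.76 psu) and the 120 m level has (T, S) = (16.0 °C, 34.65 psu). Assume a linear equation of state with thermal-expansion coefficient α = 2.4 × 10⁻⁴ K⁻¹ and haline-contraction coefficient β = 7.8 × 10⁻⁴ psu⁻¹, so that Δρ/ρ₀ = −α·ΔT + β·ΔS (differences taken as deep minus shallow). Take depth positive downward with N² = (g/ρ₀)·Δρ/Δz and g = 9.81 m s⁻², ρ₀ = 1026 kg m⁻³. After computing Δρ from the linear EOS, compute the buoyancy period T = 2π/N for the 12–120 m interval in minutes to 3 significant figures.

ΔT = -2.5 K, ΔS = -0.11 psu (deep − shallow).
Δρ/ρ₀ = −αΔT + βΔS = 6.00 × 10⁻⁴ − 8.58 × 10⁻⁵ = 5.142 × 10⁻⁴, so Δρ ≈ 0.5276 kg m⁻³.
N² = (g/ρ₀)·Δρ/Δz = g·(Δρ/ρ₀)/Δz = 9.81 × 5.142 × 10⁻⁴ / 108 = 4.6707 × 10⁻⁵ s⁻².
N = √(4.6707 × 10⁻⁵) = 6.8343 × 10⁻³ rad s⁻¹ → T = 2π/N = 919.36 s = 15.323 min ≈ 15.3 min.

15.3 min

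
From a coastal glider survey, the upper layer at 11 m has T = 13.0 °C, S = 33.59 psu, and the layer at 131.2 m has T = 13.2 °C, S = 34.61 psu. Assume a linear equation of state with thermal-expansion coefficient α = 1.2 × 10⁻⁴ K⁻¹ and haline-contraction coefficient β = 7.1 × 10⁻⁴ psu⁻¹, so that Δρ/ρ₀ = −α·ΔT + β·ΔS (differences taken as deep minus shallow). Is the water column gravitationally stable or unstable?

stable

ΔT = 13.2 − 13.0 = +0.2 K and ΔS = 34.61 − 33.59 = +1.02 psu (deep − shallow).
−αΔT = -2.40 × 10⁻⁵; βΔS = 7.242 × 10⁻⁴; sum Δρ/ρ₀ = 7.002 × 10⁻⁴.
Δρ/ρ₀ > 0, so Δρ > 0: deeper water is denser → statically stable.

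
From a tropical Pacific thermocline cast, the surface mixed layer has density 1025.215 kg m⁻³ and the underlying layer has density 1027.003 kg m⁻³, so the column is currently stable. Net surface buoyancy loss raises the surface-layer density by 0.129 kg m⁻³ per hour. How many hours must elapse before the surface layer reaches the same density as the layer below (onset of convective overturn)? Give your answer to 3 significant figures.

13.9 hours

Density deficit of the surface layer: 1027.003 − 1025.215 = 1.788 kg m⁻³.
Required change = 1.788 / 0.129 = 13.9 hours.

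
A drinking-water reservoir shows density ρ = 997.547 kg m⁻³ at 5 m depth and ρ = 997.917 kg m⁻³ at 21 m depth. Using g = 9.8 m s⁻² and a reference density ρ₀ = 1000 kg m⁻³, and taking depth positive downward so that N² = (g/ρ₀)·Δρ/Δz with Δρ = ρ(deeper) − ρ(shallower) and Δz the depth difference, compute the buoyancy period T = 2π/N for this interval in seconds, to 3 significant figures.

Δρ = 997.917 − 997.547 = 0.370 kg m⁻³ over Δz = 21 − 5 = 16 m.
N² = (9.8/1000) × (0.370/16) = 2.2663 × 10⁻⁴ s⁻².
N = √(2.2663 × 10⁻⁴) = 0.015054 rad s⁻¹, so T = 2π/N = 417.38 s ≈ 417 s.
N² > 0, so the interval is statically stable.

417 s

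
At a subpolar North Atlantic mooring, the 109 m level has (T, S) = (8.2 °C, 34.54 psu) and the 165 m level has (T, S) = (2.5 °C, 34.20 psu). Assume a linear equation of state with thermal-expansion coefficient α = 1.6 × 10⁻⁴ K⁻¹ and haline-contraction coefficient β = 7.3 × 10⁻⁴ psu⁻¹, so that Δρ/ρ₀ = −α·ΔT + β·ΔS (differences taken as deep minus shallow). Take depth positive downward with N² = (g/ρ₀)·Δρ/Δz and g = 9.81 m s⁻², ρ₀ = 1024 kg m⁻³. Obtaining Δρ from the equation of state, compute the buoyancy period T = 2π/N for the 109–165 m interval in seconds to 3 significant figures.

ΔT = -5.7 K, ΔS = -0.34 psu (deep − shallow).
Δρ/ρ₀ = −αΔT + βΔS = 9.12 × 10⁻⁴ − 2.482 × 10⁻⁴ = 6.638 × 10⁻⁴, so Δρ ≈ 0.6797 kg m⁻³.
N² = (g/ρ₀)·Δρ/Δz = g·(Δρ/ρ₀)/Δz = 9.81 × 6.638 × 10⁻⁴ / 56 = 1.1628 × 10⁻⁴ s⁻².
N = √(1.1628 × 10⁻⁴) = 0.010783 rad s⁻¹ → T = 2π/N = 582.69 s ≈ 583 s.

583 s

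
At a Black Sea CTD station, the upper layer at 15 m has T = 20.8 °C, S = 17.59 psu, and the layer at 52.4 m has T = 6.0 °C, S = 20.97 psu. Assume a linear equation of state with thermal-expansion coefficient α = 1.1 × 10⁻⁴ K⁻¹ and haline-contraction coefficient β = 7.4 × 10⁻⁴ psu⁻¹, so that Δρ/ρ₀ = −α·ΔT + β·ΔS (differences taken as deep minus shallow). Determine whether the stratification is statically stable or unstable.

ΔT = 6.0 − 20.8 = -14.8 K and ΔS = 20.97 − 17.59 = +3.38 psu (deep − shallow).
−αΔT = 1.628 × 10⁻³; βΔS = 2.5012 × 10⁻³; sum Δρ/ρ₀ = 4.1292 × 10⁻³.
Δρ/ρ₀ > 0, so Δρ > 0: deeper water is denser → statically stable.

stable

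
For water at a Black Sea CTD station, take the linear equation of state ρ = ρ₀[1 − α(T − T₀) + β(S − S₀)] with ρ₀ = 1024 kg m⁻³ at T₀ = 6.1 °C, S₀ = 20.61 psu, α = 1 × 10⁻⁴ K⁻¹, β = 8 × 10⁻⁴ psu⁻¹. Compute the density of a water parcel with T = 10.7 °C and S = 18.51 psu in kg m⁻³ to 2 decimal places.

1021.81 kg m⁻³

T − T₀ = +4.6 K, S − S₀ = -2.10 psu.
Bracket = 1 − α·(+4.6) + β·(-2.10) = 1 + (-2.14 × 10⁻³) = 0.9978600.
ρ = 1024 × 0.9978600 = 1021.81 kg m⁻³.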